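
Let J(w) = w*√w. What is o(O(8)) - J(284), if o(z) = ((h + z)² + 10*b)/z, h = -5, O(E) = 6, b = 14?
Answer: 47/2 - 568*√71 ≈ -4762.6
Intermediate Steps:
J(w) = w^(3/2)
o(z) = (140 + (-5 + z)²)/z (o(z) = ((-5 + z)² + 10*14)/z = ((-5 + z)² + 140)/z = (140 + (-5 + z)²)/z)
o(O(8)) - J(284) = (140 + (-5 + 6)²)/6 - 284^(3/2) = (140 + 1²)/6 - 568*√71 = (140 + 1)/6 - 568*√71 = (⅙)*141 - 568*√71 = 47/2 - 568*√71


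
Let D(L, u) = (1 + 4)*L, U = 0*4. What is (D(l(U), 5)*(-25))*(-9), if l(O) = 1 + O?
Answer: 1125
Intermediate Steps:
U = 0
D(L, u) = 5*L
(D(l(U), 5)*(-25))*(-9) = ((5*(1 + 0))*(-25))*(-9) = ((5*1)*(-25))*(-9) = (5*(-25))*(-9) = -125*(-9) = 1125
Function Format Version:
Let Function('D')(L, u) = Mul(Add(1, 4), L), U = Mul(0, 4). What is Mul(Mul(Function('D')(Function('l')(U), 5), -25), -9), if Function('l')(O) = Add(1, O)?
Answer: 1125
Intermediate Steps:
U = 0
Function('D')(L, u) = Mul(5, L)
Mul(Mul(Function('D')(Function('l')(U), 5), -25), -9) = Mul(Mul(Mul(5, Add(1, 0)), -25), -9) = Mul(Mul(Mul(5, 1), -25), -9) = Mul(Mul(5, -25), -9) = Mul(-125, -9) = 1125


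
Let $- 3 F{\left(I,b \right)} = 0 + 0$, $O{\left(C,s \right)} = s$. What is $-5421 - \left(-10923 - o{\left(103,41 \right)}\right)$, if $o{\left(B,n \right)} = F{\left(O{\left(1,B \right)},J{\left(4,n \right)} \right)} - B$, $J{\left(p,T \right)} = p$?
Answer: $5399$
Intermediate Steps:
$F{\left(I,b \right)} = 0$ ($F{\left(I,b \right)} = - \frac{0 + 0}{3} = \left(- \frac{1}{3}\right) 0 = 0$)
$o{\left(B,n \right)} = - B$ ($o{\left(B,n \right)} = 0 - B = - B$)
$-5421 - \left(-10923 - o{\left(103,41 \right)}\right) = -5421 + \left(\left(12149 - 103\right) - 1226\right) = -5421 + \left(12046 - 1226\right) = -5421 + 10820 = 5399$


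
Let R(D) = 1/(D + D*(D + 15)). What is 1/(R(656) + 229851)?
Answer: 440832/101325676033 ≈ 4.3506e-6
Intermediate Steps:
R(D) = 1/(D + D*(15 + D))
1/(R(656) + 229851) = 1/(1/(656*(16 + 656)) + 229851) = 1/((1/656)/672 + 229851) = 1/((1/656)*(1/672) + 229851) = 1/(1/440832 + 229851) = 1/(101325676033/440832) = 440832/101325676033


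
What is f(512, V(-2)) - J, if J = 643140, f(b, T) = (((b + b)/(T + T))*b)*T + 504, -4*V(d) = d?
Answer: -380492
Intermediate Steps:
V(d) = -d/4
f(b, T) = 504 + b**2 (f(b, T) = (((2*b)/((2*T)))*b)*T + 504 = (((2*b)*(1/(2*T)))*b)*T + 504 = ((b/T)*b)*T + 504 = (b**2/T)*T + 504 = b**2 + 504 = 504 + b**2)
f(512, V(-2)) - J = (504 + 512**2) - 1*643140 = (504 + 262144) - 643140 = 262648 - 643140 = -380492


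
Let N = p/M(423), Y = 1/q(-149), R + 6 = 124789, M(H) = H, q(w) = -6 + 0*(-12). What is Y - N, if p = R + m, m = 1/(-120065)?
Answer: -29981070953/101574990 ≈ -295.16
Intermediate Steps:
q(w) = -6 (q(w) = -6 + 0 = -6)
R = 124783 (R = -6 + 124789 = 124783)
m = -1/120065 ≈ -8.3288e-6
p = 14982070894/120065 (p = 124783 - 1/120065 = 14982070894/120065 ≈ 1.2478e+5)
Y = -⅙ (Y = 1/(-6) = -⅙ ≈ -0.16667)
N = 14982070894/50787495 (N = (14982070894/120065)/423 = (14982070894/120065)*(1/423) = 14982070894/50787495 ≈ 295.00)
Y - N = -⅙ - 1*14982070894/50787495 = -⅙ - 14982070894/50787495 = -29981070953/101574990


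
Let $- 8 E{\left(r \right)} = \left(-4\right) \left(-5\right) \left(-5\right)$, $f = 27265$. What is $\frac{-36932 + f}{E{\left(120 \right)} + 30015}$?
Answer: $- \frac{19334}{60055} \approx -0.32194$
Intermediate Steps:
$E{\left(r \right)} = \frac{25}{2}$ ($E{\left(r \right)} = - \frac{\left(-4\right) \left(-5\right) \left(-5\right)}{8} = - \frac{20 \left(-5\right)}{8} = \left(- \frac{1}{8}\right) \left(-100\right) = \frac{25}{2}$)
$\frac{-36932 + f}{E{\left(120 \right)} + 30015} = \frac{-36932 + 27265}{\frac{25}{2} + 30015} = - \frac{9667}{\frac{60055}{2}} = \left(-9667\right) \frac{2}{60055} = - \frac{19334}{60055}$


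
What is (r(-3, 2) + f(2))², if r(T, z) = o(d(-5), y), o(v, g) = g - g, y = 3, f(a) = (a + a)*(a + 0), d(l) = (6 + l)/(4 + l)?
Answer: 64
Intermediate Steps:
d(l) = (6 + l)/(4 + l)
f(a) = 2*a² (f(a) = (2*a)*a = 2*a²)
o(v, g) = 0
r(T, z) = 0
(r(-3, 2) + f(2))² = (0 + 2*2²)² = (0 + 2*4)² = (0 + 8)² = 8² = 64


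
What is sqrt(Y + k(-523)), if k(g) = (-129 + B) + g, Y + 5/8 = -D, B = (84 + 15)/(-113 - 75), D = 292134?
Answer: I*sqrt(10348269086)/188 ≈ 541.1*I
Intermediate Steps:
B = -99/188 (B = 99/(-188) = 99*(-1/188) = -99/188 ≈ -0.52660)
Y = -2337077/8 (Y = -5/8 - 1*292134 = -5/8 - 292134 = -2337077/8 ≈ -2.9213e+5)
k(g) = -24351/188 + g (k(g) = (-129 - 99/188) + g = -24351/188 + g)
sqrt(Y + k(-523)) = sqrt(-2337077/8 + (-24351/188 - 523)) = sqrt(-2337077/8 - 122675/188) = sqrt(-110087969/376) = I*sqrt(10348269086)/188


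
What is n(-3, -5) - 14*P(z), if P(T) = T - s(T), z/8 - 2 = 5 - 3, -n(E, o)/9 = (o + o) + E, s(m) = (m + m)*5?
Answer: 4149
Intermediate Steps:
s(m) = 10*m (s(m) = (2*m)*5 = 10*m)
n(E, o) = -18*o - 9*E (n(E, o) = -9*((o + o) + E) = -9*(2*o + E) = -9*(E + 2*o) = -18*o - 9*E)
z = 32 (z = 16 + 8*(5 - 3) = 16 + 8*2 = 16 + 16 = 32)
P(T) = -9*T (P(T) = T - 10*T = -9*T)
n(-3, -5) - 14*P(z) = (-18*(-5) - 9*(-3)) - (-126)*32 = (90 + 27) - 14*(-288) = 117 + 4032 = 4149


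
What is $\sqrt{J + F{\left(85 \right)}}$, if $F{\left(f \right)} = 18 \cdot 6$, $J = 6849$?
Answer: $3 \sqrt{773} \approx 83.409$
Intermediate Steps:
$F{\left(f \right)} = 108$
$\sqrt{J + F{\left(85 \right)}} = \sqrt{6849 + 108} = \sqrt{6957} = 3 \sqrt{773}$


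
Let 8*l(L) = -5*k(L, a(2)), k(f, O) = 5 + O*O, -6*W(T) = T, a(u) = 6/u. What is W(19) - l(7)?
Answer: 67/12 ≈ 5.5833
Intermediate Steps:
W(T) = -T/6
k(f, O) = 5 + O**2
l(L) = -35/4 (l(L) = (-5*(5 + (6/2)**2))/8 = (-5*(5 + (6*(1/2))**2))/8 = (-5*(5 + 3**2))/8 = (-5*(5 + 9))/8 = (-5*14)/8 = (1/8)*(-70) = -35/4)
W(19) - l(7) = -1/6*19 - 1*(-35/4) = -19/6 + 35/4 = 67/12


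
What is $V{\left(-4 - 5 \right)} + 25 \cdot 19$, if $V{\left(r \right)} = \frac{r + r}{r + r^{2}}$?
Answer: $\frac{1899}{4} \approx 474.75$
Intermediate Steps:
$V{\left(r \right)} = \frac{2 r}{r + r^{2}}$
$V{\left(-4 - 5 \right)} + 25 \cdot 19 = \frac{2}{1 - 9} + 25 \cdot 19 = \frac{2}{1 - 9} + 475 = \frac{2}{-8} + 475 = 2 \left(- \frac{1}{8}\right) + 475 = - \frac{1}{4} + 475 = \frac{1899}{4}$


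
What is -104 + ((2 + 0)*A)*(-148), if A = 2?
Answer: -696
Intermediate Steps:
-104 + ((2 + 0)*A)*(-148) = -104 + ((2 + 0)*2)*(-148) = -104 + (2*2)*(-148) = -104 + 4*(-148) = -104 - 592 = -696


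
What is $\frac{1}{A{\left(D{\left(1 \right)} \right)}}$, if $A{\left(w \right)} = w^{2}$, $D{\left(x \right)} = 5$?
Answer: $\frac{1}{25} \approx 0.04$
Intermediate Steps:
$\frac{1}{A{\left(D{\left(1 \right)} \right)}} = \frac{1}{5^{2}} = \frac{1}{25}$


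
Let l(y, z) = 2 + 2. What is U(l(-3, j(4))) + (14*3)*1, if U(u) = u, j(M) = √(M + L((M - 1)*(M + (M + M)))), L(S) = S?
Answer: 46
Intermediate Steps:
j(M) = √(M + 3*M*(-1 + M)) (j(M) = √(M + (M - 1)*(M + (M + M))) = √(M + (-1 + M)*(M + 2*M)) = √(M + (-1 + M)*(3*M)) = √(M + 3*M*(-1 + M)))
l(y, z) = 4
U(l(-3, j(4))) + (14*3)*1 = 4 + (14*3)*1 = 4 + 42*1 = 4 + 42 = 46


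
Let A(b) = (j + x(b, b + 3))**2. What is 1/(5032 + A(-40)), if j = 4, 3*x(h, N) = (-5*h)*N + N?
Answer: 1/6130657 ≈ 1.6311e-7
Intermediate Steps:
x(h, N) = N/3 - 5*N*h/3 (x(h, N) = ((-5*h)*N + N)/3 = (-5*N*h + N)/3 = (N - 5*N*h)/3 = N/3 - 5*N*h/3)
A(b) = (4 + (1 - 5*b)*(3 + b)/3)**2 (A(b) = (4 + (b + 3)*(1 - 5*b)/3)**2 = (4 + (3 + b)*(1 - 5*b)/3)**2 = (4 + (1 - 5*b)*(3 + b)/3)**2)
1/(5032 + A(-40)) = 1/(5032 + (-12 + (-1 + 5*(-40))*(3 - 40))**2/9) = 1/(5032 + (-12 + (-1 - 200)*(-37))**2/9) = 1/(5032 + (-12 - 201*(-37))**2/9) = 1/(5032 + (-12 + 7437)**2/9) = 1/(5032 + (1/9)*7425**2) = 1/(5032 + (1/9)*55130625) = 1/(5032 + 6125625) = 1/6130657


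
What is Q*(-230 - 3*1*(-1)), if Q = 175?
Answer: -39725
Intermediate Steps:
Q*(-230 - 3*1*(-1)) = 175*(-230 - 3*1*(-1)) = 175*(-230 - 3*(-1)) = 175*(-230 + 3) = 175*(-227) = -39725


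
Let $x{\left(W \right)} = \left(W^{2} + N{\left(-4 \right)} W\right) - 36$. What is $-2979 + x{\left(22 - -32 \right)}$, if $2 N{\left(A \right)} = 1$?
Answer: $-72$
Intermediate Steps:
$N{\left(A \right)} = \frac{1}{2}$ ($N{\left(A \right)} = \frac{1}{2} \cdot 1 = \frac{1}{2}$)
$x{\left(W \right)} = -36 + W^{2} + \frac{W}{2}$ ($x{\left(W \right)} = \left(W^{2} + \frac{W}{2}\right) - 36 = -36 + W^{2} + \frac{W}{2}$)
$-2979 + x{\left(22 - -32 \right)} = -2979 + \left(-36 + \left(22 - -32\right)^{2} + \frac{22 - -32}{2}\right) = -2979 + \left(-36 + \left(22 + 32\right)^{2} + \frac{22 + 32}{2}\right) = -2979 + \left(-36 + 54^{2} + \frac{1}{2} \cdot 54\right) = -2979 + \left(-36 + 2916 + 27\right) = -2979 + 2907 = -72$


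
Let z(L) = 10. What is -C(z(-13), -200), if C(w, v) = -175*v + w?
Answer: -35010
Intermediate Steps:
C(w, v) = w - 175*v
-C(z(-13), -200) = -(10 - 175*(-200)) = -(10 + 35000) = -1*35010 = -35010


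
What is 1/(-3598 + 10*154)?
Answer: -1/2058 ≈ -0.00048591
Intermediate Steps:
1/(-3598 + 10*154) = 1/(-3598 + 1540) = 1/(-2058) = -1/2058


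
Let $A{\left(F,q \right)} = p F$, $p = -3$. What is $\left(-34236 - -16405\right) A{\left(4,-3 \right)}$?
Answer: $213972$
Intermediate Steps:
$A{\left(F,q \right)} = - 3 F$
$\left(-34236 - -16405\right) A{\left(4,-3 \right)} = \left(-34236 - -16405\right) \left(\left(-3\right) 4\right) = \left(-34236 + 16405\right) \left(-12\right) = \left(-17831\right) \left(-12\right) = 213972$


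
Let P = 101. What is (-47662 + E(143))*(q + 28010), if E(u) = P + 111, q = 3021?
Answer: -1472420950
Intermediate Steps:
E(u) = 212 (E(u) = 101 + 111 = 212)
(-47662 + E(143))*(q + 28010) = (-47662 + 212)*(3021 + 28010) = -47450*31031 = -1472420950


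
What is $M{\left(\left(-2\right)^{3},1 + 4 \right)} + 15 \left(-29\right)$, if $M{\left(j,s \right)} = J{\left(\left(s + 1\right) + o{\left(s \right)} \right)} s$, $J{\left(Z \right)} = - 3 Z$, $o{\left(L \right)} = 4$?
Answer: $-585$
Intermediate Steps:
$M{\left(j,s \right)} = s \left(-15 - 3 s\right)$ ($M{\left(j,s \right)} = - 3 \left(\left(s + 1\right) + 4\right) s = - 3 \left(\left(1 + s\right) + 4\right) s = - 3 \left(5 + s\right) s = \left(-15 - 3 s\right) s = s \left(-15 - 3 s\right)$)
$M{\left(\left(-2\right)^{3},1 + 4 \right)} + 15 \left(-29\right) = 3 \left(1 + 4\right) \left(-5 - \left(1 + 4\right)\right) + 15 \left(-29\right) = 3 \cdot 5 \left(-5 - 5\right) - 435 = 3 \cdot 5 \left(-10\right) - 435 = -150 - 435 = -585$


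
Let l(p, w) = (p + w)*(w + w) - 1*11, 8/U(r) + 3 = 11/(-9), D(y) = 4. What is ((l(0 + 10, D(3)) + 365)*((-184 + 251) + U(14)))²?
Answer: 332285379364/361 ≈ 9.2046e+8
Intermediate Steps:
U(r) = -36/19 (U(r) = 8/(-3 + 11/(-9)) = 8/(-3 + 11*(-⅑)) = 8/(-3 - 11/9) = 8/(-38/9) = 8*(-9/38) = -36/19)
l(p, w) = -11 + 2*w*(p + w) (l(p, w) = (p + w)*(2*w) - 11 = 2*w*(p + w) - 11 = -11 + 2*w*(p + w))
((l(0 + 10, D(3)) + 365)*((-184 + 251) + U(14)))² = (((-11 + 2*4² + 2*(0 + 10)*4) + 365)*((-184 + 251) - 36/19))² = (((-11 + 2*16 + 2*10*4) + 365)*(67 - 36/19))² = (((-11 + 32 + 80) + 365)*(1237/19))² = ((101 + 365)*(1237/19))² = (466*(1237/19))² = (576442/19)² = 332285379364/361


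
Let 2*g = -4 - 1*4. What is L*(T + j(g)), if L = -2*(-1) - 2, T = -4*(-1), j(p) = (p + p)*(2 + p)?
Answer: 0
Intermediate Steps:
g = -4 (g = (-4 - 1*4)/2 = (-4 - 4)/2 = (½)*(-8) = -4)
j(p) = 2*p*(2 + p) (j(p) = (2*p)*(2 + p) = 2*p*(2 + p))
T = 4
L = 0 (L = 2 - 2 = 0)
L*(T + j(g)) = 0*(4 + 2*(-4)*(2 - 4)) = 0*(4 + 2*(-4)*(-2)) = 0*(4 + 16) = 0*20 = 0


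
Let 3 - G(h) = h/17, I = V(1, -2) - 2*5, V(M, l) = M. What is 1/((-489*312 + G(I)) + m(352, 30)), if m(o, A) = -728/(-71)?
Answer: -1207/184132940 ≈ -6.5550e-6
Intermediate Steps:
m(o, A) = 728/71 (m(o, A) = -728*(-1/71) = 728/71)
I = -9 (I = 1 - 2*5 = 1 - 10 = -9)
G(h) = 3 - h/17
1/((-489*312 + G(I)) + m(352, 30)) = 1/((-489*312 + (3 - 1/17*(-9))) + 728/71) = 1/((-152568 + (3 + 9/17)) + 728/71) = 1/((-152568 + 60/17) + 728/71) = 1/(-2593596/17 + 728/71) = 1/(-184132940/1207) = -1207/184132940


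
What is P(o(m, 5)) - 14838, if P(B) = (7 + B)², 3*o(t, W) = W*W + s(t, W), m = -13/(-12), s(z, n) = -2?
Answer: -131606/9 ≈ -14623.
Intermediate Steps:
m = 13/12 (m = -13*(-1/12) = 13/12 ≈ 1.0833)
o(t, W) = -⅔ + W²/3 (o(t, W) = (W*W - 2)/3 = (W² - 2)/3 = (-2 + W²)/3 = -⅔ + W²/3)
P(o(m, 5)) - 14838 = (7 + (-⅔ + (⅓)*5²))² - 14838 = (7 + (-⅔ + (⅓)*25))² - 14838 = (7 + (-⅔ + 25/3))² - 14838 = (7 + 23/3)² - 14838 = (44/3)² - 14838 = 1936/9 - 14838 = -131606/9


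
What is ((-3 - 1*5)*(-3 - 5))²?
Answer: 4096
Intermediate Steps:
((-3 - 1*5)*(-3 - 5))² = ((-3 - 5)*(-8))² = (-8*(-8))² = 64² = 4096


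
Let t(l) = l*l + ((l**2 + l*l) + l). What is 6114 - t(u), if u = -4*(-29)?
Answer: -34370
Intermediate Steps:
u = 116
t(l) = l + 3*l**2 (t(l) = l**2 + ((l**2 + l**2) + l) = l**2 + (2*l**2 + l) = l**2 + (l + 2*l**2) = l + 3*l**2)
6114 - t(u) = 6114 - 116*(1 + 3*116) = 6114 - 116*(1 + 348) = 6114 - 116*349 = 6114 - 1*40484 = 6114 - 40484 = -34370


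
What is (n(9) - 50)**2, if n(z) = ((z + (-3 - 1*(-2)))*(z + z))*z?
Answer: 1552516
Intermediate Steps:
n(z) = 2*z**2*(-1 + z) (n(z) = ((z + (-3 + 2))*(2*z))*z = ((z - 1)*(2*z))*z = ((-1 + z)*(2*z))*z = (2*z*(-1 + z))*z = 2*z**2*(-1 + z))
(n(9) - 50)**2 = (2*9**2*(-1 + 9) - 50)**2 = (2*81*8 - 50)**2 = (1296 - 50)**2 = 1246**2 = 1552516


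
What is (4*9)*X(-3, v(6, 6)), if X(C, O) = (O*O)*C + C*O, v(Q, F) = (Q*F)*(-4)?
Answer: -2223936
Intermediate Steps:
v(Q, F) = -4*F*Q (v(Q, F) = (F*Q)*(-4) = -4*F*Q)
X(C, O) = C*O + C*O**2 (X(C, O) = O**2*C + C*O = C*O**2 + C*O = C*O + C*O**2)
(4*9)*X(-3, v(6, 6)) = (4*9)*(-3*(-4*6*6)*(1 - 4*6*6)) = 36*(-3*(-144)*(1 - 144)) = 36*(-3*(-144)*(-143)) = 36*(-61776) = -2223936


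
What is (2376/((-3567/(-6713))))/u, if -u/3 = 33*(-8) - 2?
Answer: 126588/22591 ≈ 5.6035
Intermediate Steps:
u = 798 (u = -3*(33*(-8) - 2) = -3*(-264 - 2) = -3*(-266) = 798)
(2376/((-3567/(-6713))))/u = (2376/((-3567/(-6713))))/798 = (2376/((-3567*(-1/6713))))*(1/798) = (2376/(3567/6713))*(1/798) = (2376*(6713/3567))*(1/798) = (5316696/1189)*(1/798) = 126588/22591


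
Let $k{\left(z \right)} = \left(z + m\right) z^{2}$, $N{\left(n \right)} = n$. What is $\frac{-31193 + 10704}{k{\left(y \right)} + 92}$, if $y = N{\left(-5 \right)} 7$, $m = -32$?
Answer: $\frac{20489}{81983} \approx 0.24992$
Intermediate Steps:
$y = -35$ ($y = \left(-5\right) 7 = -35$)
$k{\left(z \right)} = z^{2} \left(-32 + z\right)$ ($k{\left(z \right)} = \left(z - 32\right) z^{2} = \left(-32 + z\right) z^{2} = z^{2} \left(-32 + z\right)$)
$\frac{-31193 + 10704}{k{\left(y \right)} + 92} = \frac{-31193 + 10704}{\left(-35\right)^{2} \left(-32 - 35\right) + 92} = - \frac{20489}{1225 \left(-67\right) + 92} = - \frac{20489}{-82075 + 92} = - \frac{20489}{-81983} = \left(-20489\right) \left(- \frac{1}{81983}\right) = \frac{20489}{81983}$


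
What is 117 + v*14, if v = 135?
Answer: 2007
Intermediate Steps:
117 + v*14 = 117 + 135*14 = 117 + 1890 = 2007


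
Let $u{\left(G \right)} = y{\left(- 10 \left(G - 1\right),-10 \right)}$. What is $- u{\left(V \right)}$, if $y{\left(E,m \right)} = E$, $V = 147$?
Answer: $1460$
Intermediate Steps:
$u{\left(G \right)} = 10 - 10 G$ ($u{\left(G \right)} = - 10 \left(G - 1\right) = - 10 \left(-1 + G\right) = 10 - 10 G$)
$- u{\left(V \right)} = - (10 - 1470) = \left(-1\right) \left(-1460\right) = 1460$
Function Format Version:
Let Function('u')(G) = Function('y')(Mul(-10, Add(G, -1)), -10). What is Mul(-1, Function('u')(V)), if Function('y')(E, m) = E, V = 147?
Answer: 1460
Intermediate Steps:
Function('u')(G) = Add(10, Mul(-10, G)) (Function('u')(G) = Mul(-10, Add(G, -1)) = Mul(-10, Add(-1, G)) = Add(10, Mul(-10, G)))
Mul(-1, Function('u')(V)) = Mul(-1, Add(10, Mul(-10, 147))) = Mul(-1, Add(10, -1470)) = Mul(-1, -1460) = 1460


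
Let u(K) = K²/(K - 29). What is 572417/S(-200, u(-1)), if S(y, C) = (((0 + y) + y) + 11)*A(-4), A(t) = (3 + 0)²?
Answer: -572417/3501 ≈ -163.50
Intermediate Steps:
A(t) = 9 (A(t) = 3² = 9)
u(K) = K²/(-29 + K)
S(y, C) = 99 + 18*y (S(y, C) = (((0 + y) + y) + 11)*9 = ((y + y) + 11)*9 = (2*y + 11)*9 = (11 + 2*y)*9 = 99 + 18*y)
572417/S(-200, u(-1)) = 572417/(99 + 18*(-200)) = 572417/(99 - 3600) = 572417/(-3501) = 572417*(-1/3501) = -572417/3501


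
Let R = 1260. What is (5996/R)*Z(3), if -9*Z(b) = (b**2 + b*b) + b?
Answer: -1499/135 ≈ -11.104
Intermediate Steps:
Z(b) = -2*b**2/9 - b/9 (Z(b) = -((b**2 + b*b) + b)/9 = -((b**2 + b**2) + b)/9 = -(2*b**2 + b)/9 = -(b + 2*b**2)/9 = -2*b**2/9 - b/9)
(5996/R)*Z(3) = (5996/1260)*(-1/9*3*(1 + 2*3)) = (5996*(1/1260))*(-1/9*3*(1 + 6)) = 1499*(-1/9*3*7)/315 = (1499/315)*(-7/3) = -1499/135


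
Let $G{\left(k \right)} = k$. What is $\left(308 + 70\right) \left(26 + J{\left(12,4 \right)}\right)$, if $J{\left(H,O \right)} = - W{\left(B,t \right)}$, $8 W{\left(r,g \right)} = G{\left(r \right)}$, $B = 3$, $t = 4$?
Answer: $\frac{38745}{4} \approx 9686.3$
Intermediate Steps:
$W{\left(r,g \right)} = \frac{r}{8}$
$J{\left(H,O \right)} = - \frac{3}{8}$
$\left(308 + 70\right) \left(26 + J{\left(12,4 \right)}\right) = \left(308 + 70\right) \left(26 - \frac{3}{8}\right) = 378 \cdot \frac{205}{8} = \frac{38745}{4}$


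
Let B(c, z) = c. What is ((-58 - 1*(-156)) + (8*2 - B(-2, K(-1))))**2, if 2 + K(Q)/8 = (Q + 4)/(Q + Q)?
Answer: 13456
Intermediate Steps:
K(Q) = -16 + 4*(4 + Q)/Q (K(Q) = -16 + 8*((Q + 4)/(Q + Q)) = -16 + 8*((4 + Q)/((2*Q))) = -16 + 8*((4 + Q)*(1/(2*Q))) = -16 + 8*((4 + Q)/(2*Q)) = -16 + 4*(4 + Q)/Q)
((-58 - 1*(-156)) + (8*2 - B(-2, K(-1))))**2 = ((-58 - 1*(-156)) + (8*2 - 1*(-2)))**2 = ((-58 + 156) + (16 + 2))**2 = (98 + 18)**2 = 116**2 = 13456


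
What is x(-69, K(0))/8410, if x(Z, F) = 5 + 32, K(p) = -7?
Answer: 37/8410 ≈ 0.0043995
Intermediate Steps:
x(Z, F) = 37
x(-69, K(0))/8410 = 37/8410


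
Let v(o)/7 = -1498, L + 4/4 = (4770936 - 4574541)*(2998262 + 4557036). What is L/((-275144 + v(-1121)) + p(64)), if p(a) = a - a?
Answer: -1483822750709/285630 ≈ -5.1949e+6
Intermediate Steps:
p(a) = 0
L = 1483822750709 (L = -1 + (4770936 - 4574541)*(2998262 + 4557036) = -1 + 196395*7555298 = -1 + 1483822750710 = 1483822750709)
v(o) = -10486 (v(o) = 7*(-1498) = -10486)
L/((-275144 + v(-1121)) + p(64)) = 1483822750709/((-275144 - 10486) + 0) = 1483822750709/(-285630 + 0) = 1483822750709/(-285630) = 1483822750709*(-1/285630) = -1483822750709/285630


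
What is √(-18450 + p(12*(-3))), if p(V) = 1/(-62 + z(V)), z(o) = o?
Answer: I*√3616202/14 ≈ 135.83*I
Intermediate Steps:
p(V) = 1/(-62 + V)
√(-18450 + p(12*(-3))) = √(-18450 + 1/(-62 + 12*(-3))) = √(-18450 + 1/(-62 - 36)) = √(-18450 + 1/(-98)) = √(-18450 - 1/98) = √(-1808101/98) = I*√3616202/14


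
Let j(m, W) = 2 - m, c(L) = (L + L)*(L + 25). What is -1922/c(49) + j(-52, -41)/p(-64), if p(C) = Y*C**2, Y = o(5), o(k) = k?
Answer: -4871369/18565120 ≈ -0.26239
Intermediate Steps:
c(L) = 2*L*(25 + L) (c(L) = (2*L)*(25 + L) = 2*L*(25 + L))
Y = 5
p(C) = 5*C**2
-1922/c(49) + j(-52, -41)/p(-64) = -1922*1/(98*(25 + 49)) + (2 - 1*(-52))/((5*(-64)**2)) = -1922/(2*49*74) + (2 + 52)/((5*4096)) = -1922/7252 + 54/20480 = -1922*1/7252 + 54*(1/20480) = -961/3626 + 27/10240 = -4871369/18565120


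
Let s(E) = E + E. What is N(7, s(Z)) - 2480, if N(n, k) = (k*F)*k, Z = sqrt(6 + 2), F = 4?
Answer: -2352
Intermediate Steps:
Z = 2*sqrt(2) (Z = sqrt(8) = 2*sqrt(2) ≈ 2.8284)
s(E) = 2*E
N(n, k) = 4*k**2 (N(n, k) = (k*4)*k = (4*k)*k = 4*k**2)
N(7, s(Z)) - 2480 = 4*(2*(2*sqrt(2)))**2 - 2480 = 4*(4*sqrt(2))**2 - 2480 = 4*32 - 2480 = 128 - 2480 = -2352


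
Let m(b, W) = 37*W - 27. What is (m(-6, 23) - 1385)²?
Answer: 314721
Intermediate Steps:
m(b, W) = -27 + 37*W
(m(-6, 23) - 1385)² = ((-27 + 37*23) - 1385)² = ((-27 + 851) - 1385)² = (824 - 1385)² = (-561)² = 314721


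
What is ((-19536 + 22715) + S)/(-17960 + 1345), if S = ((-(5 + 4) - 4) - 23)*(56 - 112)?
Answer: -1039/3323 ≈ -0.31267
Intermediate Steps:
S = 2016 (S = ((-1*9 - 4) - 23)*(-56) = ((-9 - 4) - 23)*(-56) = (-13 - 23)*(-56) = -36*(-56) = 2016)
((-19536 + 22715) + S)/(-17960 + 1345) = ((-19536 + 22715) + 2016)/(-17960 + 1345) = (3179 + 2016)/(-16615) = 5195*(-1/16615) = -1039/3323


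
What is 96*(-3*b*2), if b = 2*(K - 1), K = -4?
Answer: 5760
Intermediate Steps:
b = -10 (b = 2*(-4 - 1) = 2*(-5) = -10)
96*(-3*b*2) = 96*(-3*(-10)*2) = 96*(30*2) = 96*60 = 5760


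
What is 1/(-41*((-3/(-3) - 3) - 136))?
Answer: 1/5658 ≈ 0.00017674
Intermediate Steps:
1/(-41*((-3/(-3) - 3) - 136)) = 1/(-41*((-3*(-⅓) - 3) - 136)) = 1/(-41*((1 - 3) - 136)) = 1/(-41*(-2 - 136)) = 1/(-41*(-138)) = 1/5658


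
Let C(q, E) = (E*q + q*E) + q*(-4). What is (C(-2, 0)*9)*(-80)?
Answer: -5760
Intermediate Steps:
C(q, E) = -4*q + 2*E*q (C(q, E) = (E*q + E*q) - 4*q = 2*E*q - 4*q = -4*q + 2*E*q)
(C(-2, 0)*9)*(-80) = ((2*(-2)*(-2 + 0))*9)*(-80) = ((2*(-2)*(-2))*9)*(-80) = (8*9)*(-80) = 72*(-80) = -5760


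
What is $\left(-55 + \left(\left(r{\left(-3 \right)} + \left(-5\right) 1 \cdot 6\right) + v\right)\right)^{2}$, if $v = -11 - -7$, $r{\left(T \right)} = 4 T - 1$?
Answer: $10404$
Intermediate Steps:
$r{\left(T \right)} = -1 + 4 T$
$v = -4$ ($v = -11 + 7 = -4$)
$\left(-55 + \left(\left(r{\left(-3 \right)} + \left(-5\right) 1 \cdot 6\right) + v\right)\right)^{2} = \left(-55 + \left(\left(\left(-1 + 4 \left(-3\right)\right) + \left(-5\right) 1 \cdot 6\right) - 4\right)\right)^{2} = \left(-55 - 47\right)^{2} = \left(-102\right)^{2} = 10404$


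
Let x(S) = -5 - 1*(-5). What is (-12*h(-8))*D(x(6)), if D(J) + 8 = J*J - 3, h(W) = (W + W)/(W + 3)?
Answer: 2112/5 ≈ 422.40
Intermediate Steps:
h(W) = 2*W/(3 + W) (h(W) = (2*W)/(3 + W) = 2*W/(3 + W))
x(S) = 0 (x(S) = -5 + 5 = 0)
D(J) = -11 + J² (D(J) = -8 + (J*J - 3) = -8 + (J² - 3) = -8 + (-3 + J²) = -11 + J²)
(-12*h(-8))*D(x(6)) = (-24*(-8)/(3 - 8))*(-11 + 0²) = (-24*(-8)/(-5))*(-11 + 0) = -24*(-8)*(-1)/5*(-11) = -12*16/5*(-11) = -192/5*(-11) = 2112/5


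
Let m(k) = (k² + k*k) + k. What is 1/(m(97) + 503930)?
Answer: 1/522845 ≈ 1.9126e-6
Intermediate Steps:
m(k) = k + 2*k² (m(k) = (k² + k²) + k = 2*k² + k = k + 2*k²)
1/(m(97) + 503930) = 1/(97*(1 + 2*97) + 503930) = 1/(97*(1 + 194) + 503930) = 1/(97*195 + 503930) = 1/(18915 + 503930) = 1/522845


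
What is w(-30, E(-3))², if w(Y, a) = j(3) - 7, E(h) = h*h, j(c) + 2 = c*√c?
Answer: 108 - 54*√3 ≈ 14.469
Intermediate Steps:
j(c) = -2 + c^(3/2) (j(c) = -2 + c*√c = -2 + c^(3/2))
E(h) = h²
w(Y, a) = -9 + 3*√3 (w(Y, a) = (-2 + 3^(3/2)) - 7 = (-2 + 3*√3) - 7 = -9 + 3*√3)
w(-30, E(-3))² = (-9 + 3*√3)²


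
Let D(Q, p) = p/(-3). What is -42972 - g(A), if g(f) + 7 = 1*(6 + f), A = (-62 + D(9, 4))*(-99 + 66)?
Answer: -45061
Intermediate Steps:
D(Q, p) = -p/3 (D(Q, p) = p*(-1/3) = -p/3)
A = 2090 (A = (-62 - 1/3*4)*(-99 + 66) = (-62 - 4/3)*(-33) = -190/3*(-33) = 2090)
g(f) = -1 + f (g(f) = -7 + 1*(6 + f) = -7 + (6 + f) = -1 + f)
-42972 - g(A) = -42972 - (-1 + 2090) = -42972 - 1*2089 = -42972 - 2089 = -45061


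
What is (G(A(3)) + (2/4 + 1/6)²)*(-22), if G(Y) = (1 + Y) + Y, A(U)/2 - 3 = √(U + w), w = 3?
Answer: -2662/9 - 88*√6 ≈ -511.33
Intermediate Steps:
A(U) = 6 + 2*√(3 + U) (A(U) = 6 + 2*√(U + 3) = 6 + 2*√(3 + U))
G(Y) = 1 + 2*Y
(G(A(3)) + (2/4 + 1/6)²)*(-22) = ((1 + 2*(6 + 2*√(3 + 3))) + (2/4 + 1/6)²)*(-22) = ((1 + 2*(6 + 2*√6)) + (2*(¼) + 1*(⅙))²)*(-22) = ((1 + (12 + 4*√6)) + (½ + ⅙)²)*(-22) = ((13 + 4*√6) + (⅔)²)*(-22) = ((13 + 4*√6) + 4/9)*(-22) = (121/9 + 4*√6)*(-22) = -2662/9 - 88*√6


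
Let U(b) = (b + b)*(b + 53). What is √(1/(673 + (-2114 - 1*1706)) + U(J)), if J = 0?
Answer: I*√3147/3147 ≈ 0.017826*I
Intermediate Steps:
U(b) = 2*b*(53 + b) (U(b) = (2*b)*(53 + b) = 2*b*(53 + b))
√(1/(673 + (-2114 - 1*1706)) + U(J)) = √(1/(673 + (-2114 - 1*1706)) + 2*0*(53 + 0)) = √(1/(673 + (-2114 - 1706)) + 2*0*53) = √(1/(673 - 3820) + 0) = √(1/(-3147) + 0) = √(-1/3147 + 0) = √(-1/3147) = I*√3147/3147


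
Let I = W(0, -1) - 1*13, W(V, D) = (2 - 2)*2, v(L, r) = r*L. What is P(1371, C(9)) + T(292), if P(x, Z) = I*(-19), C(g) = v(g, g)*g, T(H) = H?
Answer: 539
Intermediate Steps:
v(L, r) = L*r
C(g) = g**3 (C(g) = (g*g)*g = g**2*g = g**3)
W(V, D) = 0 (W(V, D) = 0*2 = 0)
I = -13 (I = 0 - 1*13 = 0 - 13 = -13)
P(x, Z) = 247 (P(x, Z) = -13*(-19) = 247)
P(1371, C(9)) + T(292) = 247 + 292 = 539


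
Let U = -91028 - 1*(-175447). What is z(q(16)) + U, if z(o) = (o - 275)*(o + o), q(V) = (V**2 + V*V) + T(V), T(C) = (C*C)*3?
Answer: 2657219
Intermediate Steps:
T(C) = 3*C**2 (T(C) = C**2*3 = 3*C**2)
q(V) = 5*V**2 (q(V) = (V**2 + V*V) + 3*V**2 = (V**2 + V**2) + 3*V**2 = 2*V**2 + 3*V**2 = 5*V**2)
z(o) = 2*o*(-275 + o) (z(o) = (-275 + o)*(2*o) = 2*o*(-275 + o))
U = 84419 (U = -91028 + 175447 = 84419)
z(q(16)) + U = 2*(5*16**2)*(-275 + 5*16**2) + 84419 = 2*(5*256)*(-275 + 5*256) + 84419 = 2*1280*(-275 + 1280) + 84419 = 2*1280*1005 + 84419 = 2572800 + 84419 = 2657219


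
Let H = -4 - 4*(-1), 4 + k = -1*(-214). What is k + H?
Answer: 210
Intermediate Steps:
k = 210 (k = -4 - 1*(-214) = -4 + 214 = 210)
H = 0 (H = -4 + 4 = 0)
k + H = 210 + 0 = 210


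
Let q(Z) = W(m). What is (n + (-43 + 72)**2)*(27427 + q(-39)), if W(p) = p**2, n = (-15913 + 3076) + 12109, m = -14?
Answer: 3121399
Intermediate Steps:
n = -728 (n = -12837 + 12109 = -728)
q(Z) = 196 (q(Z) = (-14)**2 = 196)
(n + (-43 + 72)**2)*(27427 + q(-39)) = (-728 + (-43 + 72)**2)*(27427 + 196) = (-728 + 29**2)*27623 = (-728 + 841)*27623 = 113*27623 = 3121399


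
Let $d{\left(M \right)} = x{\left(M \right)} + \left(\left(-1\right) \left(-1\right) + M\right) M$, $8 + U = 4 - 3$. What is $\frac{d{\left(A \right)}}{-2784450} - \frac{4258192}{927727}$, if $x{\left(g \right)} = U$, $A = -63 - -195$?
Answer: $- \frac{11873003395523}{2583209445150} \approx -4.5962$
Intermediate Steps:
$A = 132$ ($A = -63 + 195 = 132$)
$U = -7$ ($U = -8 + \left(4 - 3\right) = -8 + 1 = -7$)
$x{\left(g \right)} = -7$
$d{\left(M \right)} = -7 + M \left(1 + M\right)$ ($d{\left(M \right)} = -7 + \left(\left(-1\right) \left(-1\right) + M\right) M = -7 + \left(1 + M\right) M = -7 + M \left(1 + M\right)$)
$\frac{d{\left(A \right)}}{-2784450} - \frac{4258192}{927727} = \frac{-7 + 132 + 132^{2}}{-2784450} - \frac{4258192}{927727} = \left(-7 + 132 + 17424\right) \left(- \frac{1}{2784450}\right) - \frac{4258192}{927727} = 17549 \left(- \frac{1}{2784450}\right) - \frac{4258192}{927727} = - \frac{17549}{2784450} - \frac{4258192}{927727} = - \frac{11873003395523}{2583209445150}$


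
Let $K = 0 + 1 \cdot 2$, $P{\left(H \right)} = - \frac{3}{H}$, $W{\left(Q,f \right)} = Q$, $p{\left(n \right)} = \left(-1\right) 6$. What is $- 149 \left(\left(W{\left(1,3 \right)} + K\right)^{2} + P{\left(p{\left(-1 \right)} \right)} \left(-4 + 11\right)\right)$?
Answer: $- \frac{3725}{2} \approx -1862.5$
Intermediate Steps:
$p{\left(n \right)} = -6$
$K = 2$ ($K = 0 + 2 = 2$)
$- 149 \left(\left(W{\left(1,3 \right)} + K\right)^{2} + P{\left(p{\left(-1 \right)} \right)} \left(-4 + 11\right)\right) = - 149 \left(\left(1 + 2\right)^{2} + - \frac{3}{-6} \left(-4 + 11\right)\right) = - 149 \left(3^{2} + \left(-3\right) \left(- \frac{1}{6}\right) 7\right) = - 149 \left(9 + \frac{1}{2} \cdot 7\right) = - 149 \left(9 + \frac{7}{2}\right) = \left(-149\right) \frac{25}{2} = - \frac{3725}{2}$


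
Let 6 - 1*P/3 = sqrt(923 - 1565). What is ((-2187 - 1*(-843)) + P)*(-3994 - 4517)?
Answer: 11285586 + 25533*I*sqrt(642) ≈ 1.1286e+7 + 6.4695e+5*I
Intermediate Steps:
P = 18 - 3*I*sqrt(642) (P = 18 - 3*sqrt(923 - 1565) = 18 - 3*I*sqrt(642) ≈ 18.0 - 76.013*I)
((-2187 - 1*(-843)) + P)*(-3994 - 4517) = ((-2187 - 1*(-843)) + (18 - 3*I*sqrt(642)))*(-3994 - 4517) = ((-2187 + 843) + (18 - 3*I*sqrt(642)))*(-8511) = (-1344 + (18 - 3*I*sqrt(642)))*(-8511) = (-1326 - 3*I*sqrt(642))*(-8511) = 11285586 + 25533*I*sqrt(642)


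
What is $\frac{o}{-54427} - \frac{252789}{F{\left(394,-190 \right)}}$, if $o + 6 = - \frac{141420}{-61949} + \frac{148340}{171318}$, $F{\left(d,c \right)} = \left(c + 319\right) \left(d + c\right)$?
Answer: $- \frac{2704043889178213611}{281499618532496756} \approx -9.6059$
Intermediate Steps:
$F{\left(d,c \right)} = \left(319 + c\right) \left(c + d\right)$
$o = - \frac{15130283236}{5306489391}$ ($o = -6 + \left(- \frac{141420}{-61949} + \frac{148340}{171318}\right) = -6 + \left(\left(-141420\right) \left(- \frac{1}{61949}\right) + 148340 \cdot \frac{1}{171318}\right) = -6 + \left(\frac{141420}{61949} + \frac{74170}{85659}\right) = -6 + \frac{16708653110}{5306489391} = - \frac{15130283236}{5306489391} \approx -2.8513$)
$\frac{o}{-54427} - \frac{252789}{F{\left(394,-190 \right)}} = - \frac{15130283236}{5306489391 \left(-54427\right)} - \frac{252789}{\left(-190\right)^{2} + 319 \left(-190\right) + 319 \cdot 394 - 74860} = \left(- \frac{15130283236}{5306489391}\right) \left(- \frac{1}{54427}\right) - \frac{252789}{36100 - 60610 + 125686 - 74860} = \frac{15130283236}{288816298083957} - \frac{252789}{26316} = \frac{15130283236}{288816298083957} - \frac{84263}{8772} = - \frac{2704043889178213611}{281499618532496756}$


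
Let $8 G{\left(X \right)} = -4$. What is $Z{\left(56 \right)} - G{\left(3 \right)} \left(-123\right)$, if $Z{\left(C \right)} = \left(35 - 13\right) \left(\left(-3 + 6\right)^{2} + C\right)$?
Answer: $\frac{2737}{2} \approx 1368.5$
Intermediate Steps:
$G{\left(X \right)} = - \frac{1}{2}$ ($G{\left(X \right)} = \frac{1}{8} \left(-4\right) = - \frac{1}{2}$)
$Z{\left(C \right)} = 198 + 22 C$ ($Z{\left(C \right)} = 22 \left(3^{2} + C\right) = 22 \left(9 + C\right) = 198 + 22 C$)
$Z{\left(56 \right)} - G{\left(3 \right)} \left(-123\right) = \left(198 + 22 \cdot 56\right) - \left(- \frac{1}{2}\right) \left(-123\right) = \left(198 + 1232\right) - \frac{123}{2} = 1430 - \frac{123}{2} = \frac{2737}{2}$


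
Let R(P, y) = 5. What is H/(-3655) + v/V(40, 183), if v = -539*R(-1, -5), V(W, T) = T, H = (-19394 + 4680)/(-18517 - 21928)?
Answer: -398395042787/27052244925 ≈ -14.727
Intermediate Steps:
H = 14714/40445 (H = -14714/(-40445) = -14714*(-1/40445) = 14714/40445 ≈ 0.36380)
v = -2695 (v = -539*5 = -2695)
H/(-3655) + v/V(40, 183) = (14714/40445)/(-3655) - 2695/183 = (14714/40445)*(-1/3655) - 2695*1/183 = -14714/147826475 - 2695/183 = -398395042787/27052244925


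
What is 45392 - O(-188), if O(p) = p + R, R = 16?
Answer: 45564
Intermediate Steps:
O(p) = 16 + p (O(p) = p + 16 = 16 + p)
45392 - O(-188) = 45392 - (16 - 188) = 45392 - 1*(-172) = 45392 + 172 = 45564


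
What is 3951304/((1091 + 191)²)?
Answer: 987826/410881 ≈ 2.4042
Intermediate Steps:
3951304/((1091 + 191)²) = 3951304/(1282²) = 3951304/1643524 = 3951304*(1/1643524) = 987826/410881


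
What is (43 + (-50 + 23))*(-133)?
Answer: -2128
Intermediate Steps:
(43 + (-50 + 23))*(-133) = (43 - 27)*(-133) = 16*(-133) = -2128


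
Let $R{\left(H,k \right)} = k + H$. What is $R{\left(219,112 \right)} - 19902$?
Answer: $-19571$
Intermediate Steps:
$R{\left(H,k \right)} = H + k$
$R{\left(219,112 \right)} - 19902 = \left(219 + 112\right) - 19902 = 331 - 19902 = -19571$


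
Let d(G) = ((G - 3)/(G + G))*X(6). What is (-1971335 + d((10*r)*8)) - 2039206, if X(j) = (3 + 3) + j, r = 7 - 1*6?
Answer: -160421409/40 ≈ -4.0105e+6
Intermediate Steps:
r = 1 (r = 7 - 6 = 1)
X(j) = 6 + j
d(G) = 6*(-3 + G)/G (d(G) = ((G - 3)/(G + G))*(6 + 6) = ((-3 + G)/((2*G)))*12 = ((-3 + G)*(1/(2*G)))*12 = ((-3 + G)/(2*G))*12 = 6*(-3 + G)/G)
(-1971335 + d((10*r)*8)) - 2039206 = (-1971335 + (6 - 18/((10*1)*8))) - 2039206 = (-1971335 + (6 - 18/(10*8))) - 2039206 = (-1971335 + (6 - 18/80)) - 2039206 = (-1971335 + (6 - 18*1/80)) - 2039206 = (-1971335 + (6 - 9/40)) - 2039206 = (-1971335 + 231/40) - 2039206 = -78853169/40 - 2039206 = -160421409/40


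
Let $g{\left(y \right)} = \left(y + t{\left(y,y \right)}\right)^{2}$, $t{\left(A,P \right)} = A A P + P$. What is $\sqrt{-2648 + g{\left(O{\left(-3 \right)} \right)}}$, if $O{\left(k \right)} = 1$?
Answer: $i \sqrt{2639} \approx 51.371 i$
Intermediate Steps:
$t{\left(A,P \right)} = P + P A^{2}$ ($t{\left(A,P \right)} = A^{2} P + P = P A^{2} + P = P + P A^{2}$)
$g{\left(y \right)} = \left(y + y \left(1 + y^{2}\right)\right)^{2}$
$\sqrt{-2648 + g{\left(O{\left(-3 \right)} \right)}} = \sqrt{-2648 + 1^{2} \left(2 + 1^{2}\right)^{2}} = \sqrt{-2648 + 1 \left(2 + 1\right)^{2}} = \sqrt{-2648 + 1 \cdot 3^{2}} = \sqrt{-2648 + 1 \cdot 9} = \sqrt{-2648 + 9} = \sqrt{-2639} = i \sqrt{2639}$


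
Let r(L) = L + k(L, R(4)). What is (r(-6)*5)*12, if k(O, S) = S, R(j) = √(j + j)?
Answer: -360 + 120*√2 ≈ -190.29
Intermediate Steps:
R(j) = √2*√j (R(j) = √(2*j) = √2*√j)
r(L) = L + 2*√2 (r(L) = L + √2*√4 = L + √2*2 = L + 2*√2)
(r(-6)*5)*12 = ((-6 + 2*√2)*5)*12 = (-30 + 10*√2)*12 = -360 + 120*√2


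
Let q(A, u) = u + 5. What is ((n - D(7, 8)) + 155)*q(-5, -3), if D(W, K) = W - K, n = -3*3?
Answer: 294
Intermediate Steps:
n = -9
q(A, u) = 5 + u
((n - D(7, 8)) + 155)*q(-5, -3) = ((-9 - (7 - 1*8)) + 155)*(5 - 3) = ((-9 - (7 - 8)) + 155)*2 = ((-9 - 1*(-1)) + 155)*2 = ((-9 + 1) + 155)*2 = (-8 + 155)*2 = 147*2 = 294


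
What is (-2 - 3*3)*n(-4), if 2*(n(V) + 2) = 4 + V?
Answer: 22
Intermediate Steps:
n(V) = V/2 (n(V) = -2 + (4 + V)/2 = -2 + (2 + V/2) = V/2)
(-2 - 3*3)*n(-4) = (-2 - 3*3)*((1/2)*(-4)) = (-2 - 9)*(-2) = -11*(-2) = 22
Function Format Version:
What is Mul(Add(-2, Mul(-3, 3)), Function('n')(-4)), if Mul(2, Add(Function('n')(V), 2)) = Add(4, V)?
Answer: 22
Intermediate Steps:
Function('n')(V) = Mul(Rational(1, 2), V) (Function('n')(V) = Add(-2, Mul(Rational(1, 2), Add(4, V))) = Add(-2, Add(2, Mul(Rational(1, 2), V))) = Mul(Rational(1, 2), V))
Mul(Add(-2, Mul(-3, 3)), Function('n')(-4)) = Mul(Add(-2, Mul(-3, 3)), Mul(Rational(1, 2), -4)) = Mul(Add(-2, -9), -2) = Mul(-11, -2) = 22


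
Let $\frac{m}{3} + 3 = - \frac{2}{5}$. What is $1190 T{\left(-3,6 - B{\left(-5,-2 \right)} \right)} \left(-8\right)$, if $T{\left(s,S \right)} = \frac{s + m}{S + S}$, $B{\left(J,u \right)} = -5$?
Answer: $5712$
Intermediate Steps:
$m = - \frac{51}{5}$ ($m = -9 + 3 \left(- \frac{2}{5}\right) = -9 - \frac{6}{5} = - \frac{51}{5} \approx -10.2$)
$T{\left(s,S \right)} = \frac{- \frac{51}{5} + s}{2 S}$ ($T{\left(s,S \right)} = \frac{s - \frac{51}{5}}{S + S} = \frac{- \frac{51}{5} + s}{2 S}$)
$1190 T{\left(-3,6 - B{\left(-5,-2 \right)} \right)} \left(-8\right) = 1190 \frac{-51 + 5 \left(-3\right)}{10 \left(6 - -5\right)} \left(-8\right) = 1190 \frac{-51 - 15}{10 \left(6 + 5\right)} \left(-8\right) = 1190 \cdot \frac{1}{10} \cdot \frac{1}{11} \left(-66\right) \left(-8\right) = 1190 \left(\left(- \frac{3}{5}\right) \left(-8\right)\right) = 1190 \cdot \frac{24}{5} = 5712$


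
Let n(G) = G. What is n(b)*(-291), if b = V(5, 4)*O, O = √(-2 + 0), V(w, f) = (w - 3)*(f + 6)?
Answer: -5820*I*√2 ≈ -8230.7*I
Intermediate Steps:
V(w, f) = (-3 + w)*(6 + f)
O = I*√2 (O = √(-2) = I*√2 ≈ 1.4142*I)
b = 20*I*√2 (b = (-18 - 3*4 + 6*5 + 4*5)*(I*√2) = (-18 - 12 + 30 + 20)*(I*√2) = 20*(I*√2) = 20*I*√2 ≈ 28.284*I)
n(b)*(-291) = (20*I*√2)*(-291) = -5820*I*√2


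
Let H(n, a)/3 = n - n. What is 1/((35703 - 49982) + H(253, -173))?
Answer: -1/14279 ≈ -7.0033e-5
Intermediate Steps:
H(n, a) = 0 (H(n, a) = 3*(n - n) = 3*0 = 0)
1/((35703 - 49982) + H(253, -173)) = 1/((35703 - 49982) + 0) = 1/(-14279 + 0) = 1/(-14279) = -1/14279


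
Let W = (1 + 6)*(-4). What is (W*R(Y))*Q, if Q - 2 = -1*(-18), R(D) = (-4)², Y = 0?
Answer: -8960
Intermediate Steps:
R(D) = 16
Q = 20 (Q = 2 - 1*(-18) = 2 + 18 = 20)
W = -28 (W = 7*(-4) = -28)
(W*R(Y))*Q = -28*16*20 = -448*20 = -8960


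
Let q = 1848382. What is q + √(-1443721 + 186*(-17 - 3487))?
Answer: 1848382 + I*√2095465 ≈ 1.8484e+6 + 1447.6*I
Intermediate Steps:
q + √(-1443721 + 186*(-17 - 3487)) = 1848382 + √(-1443721 + 186*(-17 - 3487)) = 1848382 + √(-1443721 + 186*(-3504)) = 1848382 + √(-1443721 - 651744) = 1848382 + √(-2095465) = 1848382 + I*√2095465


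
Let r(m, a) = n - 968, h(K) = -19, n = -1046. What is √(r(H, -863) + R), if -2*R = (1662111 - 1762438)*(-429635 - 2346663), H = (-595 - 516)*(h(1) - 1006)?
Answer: I*√139268826737 ≈ 3.7319e+5*I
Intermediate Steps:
H = 1138775 (H = (-595 - 516)*(-19 - 1006) = -1111*(-1025) = 1138775)
r(m, a) = -2014 (r(m, a) = -1046 - 968 = -2014)
R = -139268824723 (R = -(1662111 - 1762438)*(-429635 - 2346663)/2 = -(-100327)*(-2776298)/2 = -½*278537649446 = -139268824723)
√(r(H, -863) + R) = √(-2014 - 139268824723) = √(-139268826737) = I*√139268826737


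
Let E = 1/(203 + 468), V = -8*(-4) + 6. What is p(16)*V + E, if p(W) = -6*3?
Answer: -458963/671 ≈ -684.00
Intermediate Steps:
p(W) = -18
V = 38 (V = 32 + 6 = 38)
E = 1/671 ≈ 0.0014903
p(16)*V + E = -18*38 + 1/671 = -684 + 1/671 = -458963/671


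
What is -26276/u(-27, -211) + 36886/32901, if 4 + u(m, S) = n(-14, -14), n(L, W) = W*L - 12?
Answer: -71488933/493515 ≈ -144.86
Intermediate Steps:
n(L, W) = -12 + L*W (n(L, W) = L*W - 12 = -12 + L*W)
u(m, S) = 180 (u(m, S) = -4 + (-12 - 14*(-14)) = -4 + (-12 + 196) = -4 + 184 = 180)
-26276/u(-27, -211) + 36886/32901 = -26276/180 + 36886/32901 = -26276*1/180 + 36886*(1/32901) = -6569/45 + 36886/32901 = -71488933/493515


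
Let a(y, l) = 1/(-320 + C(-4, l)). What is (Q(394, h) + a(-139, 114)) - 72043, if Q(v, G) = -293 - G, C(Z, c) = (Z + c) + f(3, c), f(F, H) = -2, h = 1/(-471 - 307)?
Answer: -5965405531/82468 ≈ -72336.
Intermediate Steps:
h = -1/778 (h = 1/(-778) = -1/778 ≈ -0.0012853)
C(Z, c) = -2 + Z + c (C(Z, c) = (Z + c) - 2 = -2 + Z + c)
a(y, l) = 1/(-326 + l) (a(y, l) = 1/(-320 + (-2 - 4 + l)) = 1/(-320 + (-6 + l)) = 1/(-326 + l))
(Q(394, h) + a(-139, 114)) - 72043 = ((-293 - 1*(-1/778)) + 1/(-326 + 114)) - 72043 = ((-293 + 1/778) + 1/(-212)) - 72043 = (-227953/778 - 1/212) - 72043 = -24163407/82468 - 72043 = -5965405531/82468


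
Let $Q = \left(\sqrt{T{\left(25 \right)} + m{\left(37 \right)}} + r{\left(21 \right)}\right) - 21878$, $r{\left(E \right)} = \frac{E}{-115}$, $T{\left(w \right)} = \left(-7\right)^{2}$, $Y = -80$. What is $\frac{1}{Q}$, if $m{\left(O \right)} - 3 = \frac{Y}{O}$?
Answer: $- \frac{10705541705}{234217771960097} - \frac{26450 \sqrt{17057}}{234217771960097} \approx -4.5722 \cdot 10^{-5}$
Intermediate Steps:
$T{\left(w \right)} = 49$
$r{\left(E \right)} = - \frac{E}{115}$ ($r{\left(E \right)} = E \left(- \frac{1}{115}\right) = - \frac{E}{115}$)
$m{\left(O \right)} = 3 - \frac{80}{O}$
$Q = - \frac{2515991}{115} + \frac{2 \sqrt{17057}}{37}$ ($Q = \left(\sqrt{49 + \left(3 - \frac{80}{37}\right)} - \frac{21}{115}\right) - 21878 = \left(\sqrt{49 + \frac{31}{37}} - \frac{21}{115}\right) - 21878 = \left(\sqrt{\frac{1844}{37}} - \frac{21}{115}\right) - 21878 = \left(\frac{2 \sqrt{17057}}{37} - \frac{21}{115}\right) - 21878 = \left(- \frac{21}{115} + \frac{2 \sqrt{17057}}{37}\right) - 21878 = - \frac{2515991}{115} + \frac{2 \sqrt{17057}}{37} \approx -21871.0$)
$\frac{1}{Q} = \frac{1}{- \frac{2515991}{115} + \frac{2 \sqrt{17057}}{37}}$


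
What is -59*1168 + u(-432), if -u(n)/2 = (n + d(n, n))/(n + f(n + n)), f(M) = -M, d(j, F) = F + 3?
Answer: -4961377/72 ≈ -68908.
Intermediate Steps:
d(j, F) = 3 + F
u(n) = 2*(3 + 2*n)/n (u(n) = -2*(n + (3 + n))/(n - (n + n)) = -2*(3 + 2*n)/(n - 2*n) = -2*(3 + 2*n)/((-n)) = -2*(3 + 2*n)*(-1/n) = -(-2)*(3 + 2*n)/n = 2*(3 + 2*n)/n)
-59*1168 + u(-432) = -59*1168 + (4 + 6/(-432)) = -68912 + (4 + 6*(-1/432)) = -68912 + (4 - 1/72) = -68912 + 287/72 = -4961377/72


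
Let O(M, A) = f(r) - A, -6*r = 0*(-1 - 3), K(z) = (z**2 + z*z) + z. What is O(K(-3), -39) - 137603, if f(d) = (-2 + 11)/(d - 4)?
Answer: -550265/4 ≈ -1.3757e+5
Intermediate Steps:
K(z) = z + 2*z**2 (K(z) = (z**2 + z**2) + z = 2*z**2 + z = z + 2*z**2)
r = 0 (r = -0*(-1 - 3) = -0*(-4) = -1/6*0 = 0)
f(d) = 9/(-4 + d)
O(M, A) = -9/4 - A (O(M, A) = 9/(-4 + 0) - A = 9/(-4) - A = 9*(-1/4) - A = -9/4 - A)
O(K(-3), -39) - 137603 = (-9/4 - 1*(-39)) - 137603 = (-9/4 + 39) - 137603 = 147/4 - 137603 = -550265/4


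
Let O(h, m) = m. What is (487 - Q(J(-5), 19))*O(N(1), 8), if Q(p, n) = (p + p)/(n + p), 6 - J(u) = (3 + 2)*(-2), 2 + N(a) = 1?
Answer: 136104/35 ≈ 3888.7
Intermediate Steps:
N(a) = -1 (N(a) = -2 + 1 = -1)
J(u) = 16 (J(u) = 6 - (3 + 2)*(-2) = 6 - 5*(-2) = 6 - 1*(-10) = 6 + 10 = 16)
Q(p, n) = 2*p/(n + p) (Q(p, n) = (2*p)/(n + p) = 2*p/(n + p))
(487 - Q(J(-5), 19))*O(N(1), 8) = (487 - 2*16/(19 + 16))*8 = (487 - 2*16/35)*8 = (487 - 1*32/35)*8 = (487 - 32/35)*8 = (17013/35)*8 = 136104/35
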